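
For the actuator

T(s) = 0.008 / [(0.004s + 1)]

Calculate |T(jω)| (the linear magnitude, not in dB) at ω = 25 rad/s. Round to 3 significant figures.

0.00796

At ω = 25 rad/s:
pole (1 + j25·0.004) = 1 + j0.1 → |·| ≈ 1.005, ∠ ≈ 5.71°
|T| = 0.008 · 1 / (1.005) ≈ 0.0079602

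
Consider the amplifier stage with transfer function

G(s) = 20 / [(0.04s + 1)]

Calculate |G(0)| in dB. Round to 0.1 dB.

G(0) = 20 · 1 / 1 = 20
20 log₁₀(20) ≈ 26.02 dB

26.0 dB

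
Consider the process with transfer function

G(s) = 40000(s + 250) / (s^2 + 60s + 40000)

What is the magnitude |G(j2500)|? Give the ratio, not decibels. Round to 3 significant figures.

16.2

At s = jω = j2500:
zero (s+250): 250 + j2500 → |·| = √(250²+2500²) = √6312500 ≈ 2512.5, ∠ = arctan(2500/250) ≈ 84.29°
quadratic: (j2500)² + 60·j2500 + 40000 = -6210000 + j150000 → |·| ≈ 6.2118e+06, ∠ ≈ 178.62°
|G| = 40000 · 2512.5 / 6.2118e+06 ≈ 16.179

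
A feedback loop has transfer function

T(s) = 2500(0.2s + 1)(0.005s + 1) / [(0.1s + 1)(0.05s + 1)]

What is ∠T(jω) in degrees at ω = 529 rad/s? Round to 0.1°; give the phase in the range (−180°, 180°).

At ω = 529 rad/s:
zero (1 + j529·0.2) = 1 + j105.8 → |·| ≈ 105.8, ∠ ≈ 89.46°
zero (1 + j529·0.005) = 1 + j2.645 → |·| ≈ 2.8277, ∠ ≈ 69.29°
pole (1 + j529·0.1) = 1 + j52.9 → |·| ≈ 52.909, ∠ ≈ 88.92°
pole (1 + j529·0.05) = 1 + j26.45 → |·| ≈ 26.469, ∠ ≈ 87.83°
∠T = (89.46° + 69.29°) − (88.92° + 87.83°) = -18.00°

-18.0°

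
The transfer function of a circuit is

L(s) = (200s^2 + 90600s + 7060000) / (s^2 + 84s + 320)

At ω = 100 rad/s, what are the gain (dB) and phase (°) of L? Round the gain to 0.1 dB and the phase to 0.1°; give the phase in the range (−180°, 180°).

58.2 dB, -78.2°

Substitute s = j100:
Numerator: 200(j100)^2 + 90600(j100) + 7060000 = 5060000 + j9060000
Denominator: (j100)^2 + 84(j100) + 320 = -9680 + j8400
|N| = √(5060000² + 9060000²) ≈ 1.0377e+07, ∠N ≈ 60.82°
|D| = √(9680² + 8400²) ≈ 12816, ∠D ≈ 139.05°
|L| = 1.0377e+07 / 12816 ≈ 809.69
Gain = 20 log₁₀(809.69) ≈ 58.17 dB
∠L = 60.82° − 139.05° = -78.23°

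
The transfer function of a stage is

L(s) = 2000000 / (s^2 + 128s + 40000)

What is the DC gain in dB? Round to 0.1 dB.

L(0) = 2000000 / 40000 = 50
20 log₁₀(50) ≈ 33.98 dB

34.0 dB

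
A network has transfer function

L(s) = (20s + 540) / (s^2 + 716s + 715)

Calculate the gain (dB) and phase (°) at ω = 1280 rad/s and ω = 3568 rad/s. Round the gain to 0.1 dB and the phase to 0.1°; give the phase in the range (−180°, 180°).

ω = 1280: -37.3 dB, -62.0°; ω = 3568: -45.2 dB, -79.1°

Substitute s = j1280:
Numerator: 20(j1280) + 540 = 540 + j25600
Denominator: (j1280)^2 + 716(j1280) + 715 = -1637685 + j916480
|N| = √(540² + 25600²) ≈ 25606, ∠N ≈ 88.79°
|D| = √(1637685² + 916480²) ≈ 1.8767e+06, ∠D ≈ 150.77°
|L| = 25606 / 1.8767e+06 ≈ 0.013644
Gain = 20 log₁₀(0.013644) ≈ -37.30 dB
∠L = 88.79° − 150.77° = -61.98°

Substitute s = j3568:
Numerator: 20(j3568) + 540 = 540 + j71360
Denominator: (j3568)^2 + 716(j3568) + 715 = -12729909 + j2554688
|N| = √(540² + 71360²) ≈ 71362, ∠N ≈ 89.57°
|D| = √(12729909² + 2554688²) ≈ 1.2984e+07, ∠D ≈ 168.65°
|L| = 71362 / 1.2984e+07 ≈ 0.0054961
Gain = 20 log₁₀(0.0054961) ≈ -45.20 dB
∠L = 89.57° − 168.65° = -79.08°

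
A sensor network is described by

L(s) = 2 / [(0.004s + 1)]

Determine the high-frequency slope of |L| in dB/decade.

Each pole contributes −20 dB/decade at high frequency; each zero contributes +20 dB/decade.
Net: 0 zero(s) − 1 pole(s) → -20 dB/decade.

-20 dB/decade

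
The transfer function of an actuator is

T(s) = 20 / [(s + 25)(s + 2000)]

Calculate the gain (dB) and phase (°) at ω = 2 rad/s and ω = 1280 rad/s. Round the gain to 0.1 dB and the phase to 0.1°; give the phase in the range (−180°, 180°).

ω = 2: -68.0 dB, -4.6°; ω = 1280: -103.6 dB, -121.5°

At s = jω = j2:
pole (s+25): 25 + j2 → |·| = √(25²+2²) = √629 ≈ 25.08, ∠ = arctan(2/25) ≈ 4.57°
pole (s+2000): 2000 + j2 → |·| = √(2000²+2²) = √4000004 ≈ 2000, ∠ = arctan(2/2000) ≈ 0.06°
|T| = 20 / 50160 ≈ 0.00039872
Gain = 20 log₁₀(0.00039872) ≈ -67.99 dB
∠T = 0.00° − 4.63° = -4.63°

At s = jω = j1280:
pole (s+25): 25 + j1280 → |·| = √(25²+1280²) = √1639025 ≈ 1280.2, ∠ = arctan(1280/25) ≈ 88.88°
pole (s+2000): 2000 + j1280 → |·| = √(2000²+1280²) = √5638400 ≈ 2374.5, ∠ = arctan(1280/2000) ≈ 32.62°
|T| = 20 / 3.0398e+06 ≈ 6.5794e-06
Gain = 20 log₁₀(6.5794e-06) ≈ -103.64 dB
∠T = 0.00° − 121.50° = -121.50°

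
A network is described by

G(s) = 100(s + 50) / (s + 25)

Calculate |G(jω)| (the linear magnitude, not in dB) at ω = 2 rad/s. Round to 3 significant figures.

At s = jω = j2:
zero (s+50): 50 + j2 → |·| = √(50²+2²) = √2504 ≈ 50.04, ∠ = arctan(2/50) ≈ 2.29°
pole (s+25): 25 + j2 → |·| = √(25²+2²) = √629 ≈ 25.08, ∠ = arctan(2/25) ≈ 4.57°
|G| = 100 · 50.04 / 25.08 ≈ 199.52

200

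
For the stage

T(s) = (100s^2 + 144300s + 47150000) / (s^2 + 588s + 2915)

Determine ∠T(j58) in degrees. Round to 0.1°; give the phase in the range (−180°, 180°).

-80.6°

Substitute s = j58:
Numerator: 100(j58)^2 + 144300(j58) + 47150000 = 46813600 + j8369400
Denominator: (j58)^2 + 588(j58) + 2915 = -449 + j34104
|N| = √(46813600² + 8369400²) ≈ 4.7556e+07, ∠N ≈ 10.14°
|D| = √(449² + 34104²) ≈ 34107, ∠D ≈ 90.75°
∠T = 10.14° − 90.75° = -80.61°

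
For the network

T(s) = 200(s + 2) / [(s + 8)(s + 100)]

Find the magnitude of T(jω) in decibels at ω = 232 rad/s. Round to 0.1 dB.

At s = jω = j232:
zero (s+2): 2 + j232 → |·| = √(2²+232²) = √53828 ≈ 232.01, ∠ = arctan(232/2) ≈ 89.51°
pole (s+8): 8 + j232 → |·| = √(8²+232²) = √53888 ≈ 232.14, ∠ = arctan(232/8) ≈ 88.03°
pole (s+100): 100 + j232 → |·| = √(100²+232²) = √63824 ≈ 252.63, ∠ = arctan(232/100) ≈ 66.68°
|T| = 200 · 232.01 / 58646 ≈ 0.79122
Gain = 20 log₁₀(0.79122) ≈ -2.03 dB

-2.0 dB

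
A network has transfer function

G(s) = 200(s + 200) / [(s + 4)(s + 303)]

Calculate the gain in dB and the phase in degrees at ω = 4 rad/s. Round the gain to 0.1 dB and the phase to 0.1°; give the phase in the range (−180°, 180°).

27.4 dB, -44.6°

At s = jω = j4:
zero (s+200): 200 + j4 → |·| = √(200²+4²) = √40016 ≈ 200.04, ∠ = arctan(4/200) ≈ 1.15°
pole (s+4): 4 + j4 → |·| = √(4²+4²) = √32 ≈ 5.6569, ∠ = arctan(4/4) ≈ 45.00°
pole (s+303): 303 + j4 → |·| = √(303²+4²) = √91825 ≈ 303.03, ∠ = arctan(4/303) ≈ 0.76°
|G| = 200 · 200.04 / 1714.2 ≈ 23.339
Gain = 20 log₁₀(23.339) ≈ 27.36 dB
∠G = 1.15° − 45.76° = -44.61°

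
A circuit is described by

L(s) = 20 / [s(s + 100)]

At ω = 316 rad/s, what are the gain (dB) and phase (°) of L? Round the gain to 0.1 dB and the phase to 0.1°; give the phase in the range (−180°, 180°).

-74.4 dB, -162.4°

At s = jω = j316:
pole (s+100): 100 + j316 → |·| = √(100²+316²) = √109856 ≈ 331.45, ∠ = arctan(316/100) ≈ 72.44°
pole at origin: |s| = 316, ∠ = 90.00° (in denominator)
|L| = 20 / 1.0474e+05 ≈ 0.00019095
Gain = 20 log₁₀(0.00019095) ≈ -74.38 dB
∠L = 0.00° − 162.44° = -162.44°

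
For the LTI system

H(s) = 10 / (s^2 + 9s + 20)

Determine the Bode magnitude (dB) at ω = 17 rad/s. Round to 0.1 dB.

Substitute s = j17:
Numerator: 10 = 10 + j0
Denominator: (j17)^2 + 9(j17) + 20 = -269 + j153
|N| = √(10² + 0²) ≈ 10, ∠N ≈ 0.00°
|D| = √(269² + 153²) ≈ 309.47, ∠D ≈ 150.37°
|H| = 10 / 309.47 ≈ 0.032313
Gain = 20 log₁₀(0.032313) ≈ -29.81 dB

-29.8 dB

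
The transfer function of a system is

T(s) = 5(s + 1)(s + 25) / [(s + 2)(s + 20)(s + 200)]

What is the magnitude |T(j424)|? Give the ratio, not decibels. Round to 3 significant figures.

0.0107

At s = jω = j424:
zero (s+1): 1 + j424 → |·| = √(1²+424²) = √179777 ≈ 424, ∠ = arctan(424/1) ≈ 89.86°
zero (s+25): 25 + j424 → |·| = √(25²+424²) = √180401 ≈ 424.74, ∠ = arctan(424/25) ≈ 86.63°
pole (s+2): 2 + j424 → |·| = √(2²+424²) = √179780 ≈ 424, ∠ = arctan(424/2) ≈ 89.73°
pole (s+20): 20 + j424 → |·| = √(20²+424²) = √180176 ≈ 424.47, ∠ = arctan(424/20) ≈ 87.30°
pole (s+200): 200 + j424 → |·| = √(200²+424²) = √219776 ≈ 468.8, ∠ = arctan(424/200) ≈ 64.75°
|T| = 5 · 1.8009e+05 / 8.4372e+07 ≈ 0.010672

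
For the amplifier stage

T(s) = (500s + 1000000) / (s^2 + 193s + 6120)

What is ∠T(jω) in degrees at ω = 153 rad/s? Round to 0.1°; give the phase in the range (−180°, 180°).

-116.0°

Substitute s = j153:
Numerator: 500(j153) + 1000000 = 1000000 + j76500
Denominator: (j153)^2 + 193(j153) + 6120 = -17289 + j29529
|N| = √(1000000² + 76500²) ≈ 1.0029e+06, ∠N ≈ 4.37°
|D| = √(17289² + 29529²) ≈ 34218, ∠D ≈ 120.35°
∠T = 4.37° − 120.35° = -115.98°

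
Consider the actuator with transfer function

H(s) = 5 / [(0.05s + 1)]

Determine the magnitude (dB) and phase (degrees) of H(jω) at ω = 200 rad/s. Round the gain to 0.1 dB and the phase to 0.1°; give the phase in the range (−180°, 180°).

-6.1 dB, -84.3°

At ω = 200 rad/s:
pole (1 + j200·0.05) = 1 + j10 → |·| ≈ 10.05, ∠ ≈ 84.29°
|H| = 5 · 1 / (10.05) ≈ 0.49751
Gain = 20 log₁₀(0.49751) ≈ -6.06 dB
∠H = (0°) − (84.29°) = -84.29°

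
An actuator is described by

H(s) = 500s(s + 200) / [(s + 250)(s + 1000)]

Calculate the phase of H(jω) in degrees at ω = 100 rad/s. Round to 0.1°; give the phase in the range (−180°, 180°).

89.1°

At s = jω = j100:
zero (s+200): 200 + j100 → |·| = √(200²+100²) = √50000 ≈ 223.61, ∠ = arctan(100/200) ≈ 26.57°
zero at origin: s = j100 → |·| = 100, ∠ = 90.00°
pole (s+250): 250 + j100 → |·| = √(250²+100²) = √72500 ≈ 269.26, ∠ = arctan(100/250) ≈ 21.80°
pole (s+1000): 1000 + j100 → |·| = √(1000²+100²) = √1010000 ≈ 1005, ∠ = arctan(100/1000) ≈ 5.71°
∠H = 116.57° − 27.51° = 89.06°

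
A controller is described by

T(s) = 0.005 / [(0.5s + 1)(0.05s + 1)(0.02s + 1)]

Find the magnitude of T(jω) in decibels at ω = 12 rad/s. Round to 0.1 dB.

-63.3 dB

At ω = 12 rad/s:
pole (1 + j12·0.5) = 1 + j6 → |·| ≈ 6.0828, ∠ ≈ 80.54°
pole (1 + j12·0.05) = 1 + j0.6 → |·| ≈ 1.1662, ∠ ≈ 30.96°
pole (1 + j12·0.02) = 1 + j0.24 → |·| ≈ 1.0284, ∠ ≈ 13.50°
|T| = 0.005 · 1 / (6.0828 · 1.1662 · 1.0284) ≈ 0.00068538
Gain = 20 log₁₀(0.00068538) ≈ -63.28 dB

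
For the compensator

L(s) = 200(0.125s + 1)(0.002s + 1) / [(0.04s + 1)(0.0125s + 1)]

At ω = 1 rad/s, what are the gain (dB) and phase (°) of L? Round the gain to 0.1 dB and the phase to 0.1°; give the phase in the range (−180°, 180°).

46.1 dB, 4.2°

At ω = 1 rad/s:
zero (1 + j1·0.125) = 1 + j0.125 → |·| ≈ 1.0078, ∠ ≈ 7.13°
zero (1 + j1·0.002) = 1 + j0.002 → |·| ≈ 1, ∠ ≈ 0.11°
pole (1 + j1·0.04) = 1 + j0.04 → |·| ≈ 1.0008, ∠ ≈ 2.29°
pole (1 + j1·0.0125) = 1 + j0.0125 → |·| ≈ 1.0001, ∠ ≈ 0.72°
|L| = 200 · 1.0078 · 1 / (1.0008 · 1.0001) ≈ 201.38
Gain = 20 log₁₀(201.38) ≈ 46.08 dB
∠L = (7.13° + 0.11°) − (2.29° + 0.72°) = 4.23°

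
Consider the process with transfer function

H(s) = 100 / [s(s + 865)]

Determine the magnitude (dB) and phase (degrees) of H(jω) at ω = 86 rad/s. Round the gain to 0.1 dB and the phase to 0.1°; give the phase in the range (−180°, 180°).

At s = jω = j86:
pole (s+865): 865 + j86 → |·| = √(865²+86²) = √755621 ≈ 869.26, ∠ = arctan(86/865) ≈ 5.68°
pole at origin: |s| = 86, ∠ = 90.00° (in denominator)
|H| = 100 / 74756 ≈ 0.0013377
Gain = 20 log₁₀(0.0013377) ≈ -57.47 dB
∠H = 0.00° − 95.68° = -95.68°

-57.5 dB, -95.7°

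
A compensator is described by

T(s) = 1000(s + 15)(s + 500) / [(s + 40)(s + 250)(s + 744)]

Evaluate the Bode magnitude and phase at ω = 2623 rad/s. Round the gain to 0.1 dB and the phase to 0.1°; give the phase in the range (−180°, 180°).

At s = jω = j2623:
zero (s+15): 15 + j2623 → |·| = √(15²+2623²) = √6880354 ≈ 2623, ∠ = arctan(2623/15) ≈ 89.67°
zero (s+500): 500 + j2623 → |·| = √(500²+2623²) = √7130129 ≈ 2670.2, ∠ = arctan(2623/500) ≈ 79.21°
pole (s+40): 40 + j2623 → |·| = √(40²+2623²) = √6881729 ≈ 2623.3, ∠ = arctan(2623/40) ≈ 89.13°
pole (s+250): 250 + j2623 → |·| = √(250²+2623²) = √6942629 ≈ 2634.9, ∠ = arctan(2623/250) ≈ 84.56°
pole (s+744): 744 + j2623 → |·| = √(744²+2623²) = √7433665 ≈ 2726.5, ∠ = arctan(2623/744) ≈ 74.16°
|T| = 1000 · 7.0039e+06 / 1.8846e+10 ≈ 0.37164
Gain = 20 log₁₀(0.37164) ≈ -8.60 dB
∠T = 168.88° − 247.85° = -78.97°

-8.6 dB, -79.0°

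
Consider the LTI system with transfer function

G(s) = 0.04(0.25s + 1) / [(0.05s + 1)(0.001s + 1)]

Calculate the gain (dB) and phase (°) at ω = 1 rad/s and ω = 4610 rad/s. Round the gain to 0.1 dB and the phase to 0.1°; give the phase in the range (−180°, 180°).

At ω = 1 rad/s:
zero (1 + j1·0.25) = 1 + j0.25 → |·| ≈ 1.0308, ∠ ≈ 14.04°
pole (1 + j1·0.05) = 1 + j0.05 → |·| ≈ 1.0012, ∠ ≈ 2.86°
pole (1 + j1·0.001) = 1 + j0.001 → |·| ≈ 1, ∠ ≈ 0.06°
|G| = 0.04 · 1.0308 / (1.0012 · 1) ≈ 0.041183
Gain = 20 log₁₀(0.041183) ≈ -27.71 dB
∠G = (14.04°) − (2.86° + 0.06°) = 11.12°

At ω = 4610 rad/s:
zero (1 + j4610·0.25) = 1 + j1152.5 → |·| ≈ 1152.5, ∠ ≈ 89.95°
pole (1 + j4610·0.05) = 1 + j230.5 → |·| ≈ 230.5, ∠ ≈ 89.75°
pole (1 + j4610·0.001) = 1 + j4.61 → |·| ≈ 4.7172, ∠ ≈ 77.76°
|G| = 0.04 · 1152.5 / (230.5 · 4.7172) ≈ 0.042398
Gain = 20 log₁₀(0.042398) ≈ -27.45 dB
∠G = (89.95°) − (89.75° + 77.76°) = -77.56°

ω = 1: -27.7 dB, 11.1°; ω = 4610: -27.5 dB, -77.6°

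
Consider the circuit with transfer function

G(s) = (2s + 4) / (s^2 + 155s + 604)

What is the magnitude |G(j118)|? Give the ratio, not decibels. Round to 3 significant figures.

Substitute s = j118:
Numerator: 2(j118) + 4 = 4 + j236
Denominator: (j118)^2 + 155(j118) + 604 = -13320 + j18290
|N| = √(4² + 236²) ≈ 236.03, ∠N ≈ 89.03°
|D| = √(13320² + 18290²) ≈ 22626, ∠D ≈ 126.06°
|G| = 236.03 / 22626 ≈ 0.010432

0.0104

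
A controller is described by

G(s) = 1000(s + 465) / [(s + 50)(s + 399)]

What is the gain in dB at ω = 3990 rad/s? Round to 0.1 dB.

-12.0 dB

At s = jω = j3990:
zero (s+465): 465 + j3990 → |·| = √(465²+3990²) = √16136325 ≈ 4017, ∠ = arctan(3990/465) ≈ 83.35°
pole (s+50): 50 + j3990 → |·| = √(50²+3990²) = √15922600 ≈ 3990.3, ∠ = arctan(3990/50) ≈ 89.28°
pole (s+399): 399 + j3990 → |·| = √(399²+3990²) = √16079301 ≈ 4009.9, ∠ = arctan(3990/399) ≈ 84.29°
|G| = 1000 · 4017 / 1.6001e+07 ≈ 0.25105
Gain = 20 log₁₀(0.25105) ≈ -12.00 dB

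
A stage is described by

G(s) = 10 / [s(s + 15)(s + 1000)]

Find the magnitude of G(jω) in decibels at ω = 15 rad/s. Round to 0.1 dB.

-90.1 dB

At s = jω = j15:
pole (s+15): 15 + j15 → |·| = √(15²+15²) = √450 ≈ 21.213, ∠ = arctan(15/15) ≈ 45.00°
pole (s+1000): 1000 + j15 → |·| = √(1000²+15²) = √1000225 ≈ 1000.1, ∠ = arctan(15/1000) ≈ 0.86°
pole at origin: |s| = 15, ∠ = 90.00° (in denominator)
|G| = 10 / 3.1823e+05 ≈ 3.1424e-05
Gain = 20 log₁₀(3.1424e-05) ≈ -90.05 dB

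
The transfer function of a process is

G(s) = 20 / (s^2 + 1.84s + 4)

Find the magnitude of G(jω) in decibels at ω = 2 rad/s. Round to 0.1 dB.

14.7 dB

At s = jω = j2:
quadratic: (j2)² + 1.84·j2 + 4 = 0 + j3.68 → |·| ≈ 3.68, ∠ ≈ 90.00°
|G| = 20 / 3.68 ≈ 5.4348
Gain = 20 log₁₀(5.4348) ≈ 14.70 dB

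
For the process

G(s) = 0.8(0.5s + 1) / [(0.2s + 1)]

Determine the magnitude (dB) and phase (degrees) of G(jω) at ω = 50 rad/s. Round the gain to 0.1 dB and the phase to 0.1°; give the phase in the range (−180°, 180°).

6.0 dB, 3.4°

At ω = 50 rad/s:
zero (1 + j50·0.5) = 1 + j25 → |·| ≈ 25.02, ∠ ≈ 87.71°
pole (1 + j50·0.2) = 1 + j10 → |·| ≈ 10.05, ∠ ≈ 84.29°
|G| = 0.8 · 25.02 / (10.05) ≈ 1.9916
Gain = 20 log₁₀(1.9916) ≈ 5.98 dB
∠G = (87.71°) − (84.29°) = 3.42°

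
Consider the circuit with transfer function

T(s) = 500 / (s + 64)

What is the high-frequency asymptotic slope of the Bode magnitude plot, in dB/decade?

-20 dB/decade

Each pole contributes −20 dB/decade at high frequency; each zero contributes +20 dB/decade.
Net: 0 zero(s) − 1 pole(s) → -20 dB/decade.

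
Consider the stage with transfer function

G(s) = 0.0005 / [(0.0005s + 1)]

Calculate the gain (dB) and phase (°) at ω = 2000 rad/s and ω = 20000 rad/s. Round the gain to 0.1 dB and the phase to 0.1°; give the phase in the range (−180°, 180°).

ω = 2000: -69.0 dB, -45.0°; ω = 20000: -86.1 dB, -84.3°

At ω = 2000 rad/s:
pole (1 + j2000·0.0005) = 1 + j1 → |·| ≈ 1.4142, ∠ ≈ 45.00°
|G| = 0.0005 · 1 / (1.4142) ≈ 0.00035356
Gain = 20 log₁₀(0.00035356) ≈ -69.03 dB
∠G = (0°) − (45.00°) = -45.00°

At ω = 20000 rad/s:
pole (1 + j20000·0.0005) = 1 + j10 → |·| ≈ 10.05, ∠ ≈ 84.29°
|G| = 0.0005 · 1 / (10.05) ≈ 4.9751e-05
Gain = 20 log₁₀(4.9751e-05) ≈ -86.06 dB
∠G = (0°) − (84.29°) = -84.29°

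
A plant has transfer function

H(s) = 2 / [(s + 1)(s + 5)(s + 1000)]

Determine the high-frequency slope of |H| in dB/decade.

-60 dB/decade

Each pole contributes −20 dB/decade at high frequency; each zero contributes +20 dB/decade.
Net: 0 zero(s) − 3 pole(s) → -60 dB/decade.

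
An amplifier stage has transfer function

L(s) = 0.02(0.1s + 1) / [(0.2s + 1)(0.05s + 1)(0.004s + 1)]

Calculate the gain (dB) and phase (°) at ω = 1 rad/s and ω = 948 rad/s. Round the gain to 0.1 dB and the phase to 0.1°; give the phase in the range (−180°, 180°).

At ω = 1 rad/s:
zero (1 + j1·0.1) = 1 + j0.1 → |·| ≈ 1.005, ∠ ≈ 5.71°
pole (1 + j1·0.2) = 1 + j0.2 → |·| ≈ 1.0198, ∠ ≈ 11.31°
pole (1 + j1·0.05) = 1 + j0.05 → |·| ≈ 1.0012, ∠ ≈ 2.86°
pole (1 + j1·0.004) = 1 + j0.004 → |·| ≈ 1, ∠ ≈ 0.23°
|L| = 0.02 · 1.005 / (1.0198 · 1.0012 · 1) ≈ 0.019686
Gain = 20 log₁₀(0.019686) ≈ -34.12 dB
∠L = (5.71°) − (11.31° + 2.86° + 0.23°) = -8.69°

At ω = 948 rad/s:
zero (1 + j948·0.1) = 1 + j94.8 → |·| ≈ 94.805, ∠ ≈ 89.40°
pole (1 + j948·0.2) = 1 + j189.6 → |·| ≈ 189.6, ∠ ≈ 89.70°
pole (1 + j948·0.05) = 1 + j47.4 → |·| ≈ 47.411, ∠ ≈ 88.79°
pole (1 + j948·0.004) = 1 + j3.792 → |·| ≈ 3.9216, ∠ ≈ 75.23°
|L| = 0.02 · 94.805 / (189.6 · 47.411 · 3.9216) ≈ 5.3787e-05
Gain = 20 log₁₀(5.3787e-05) ≈ -85.39 dB
∠L = (89.40°) − (89.70° + 88.79° + 75.23°) = -164.32°

ω = 1: -34.1 dB, -8.7°; ω = 948: -85.4 dB, -164.3°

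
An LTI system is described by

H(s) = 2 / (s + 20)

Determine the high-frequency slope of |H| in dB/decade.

-20 dB/decade

Each pole contributes −20 dB/decade at high frequency; each zero contributes +20 dB/decade.
Net: 0 zero(s) − 1 pole(s) → -20 dB/decade.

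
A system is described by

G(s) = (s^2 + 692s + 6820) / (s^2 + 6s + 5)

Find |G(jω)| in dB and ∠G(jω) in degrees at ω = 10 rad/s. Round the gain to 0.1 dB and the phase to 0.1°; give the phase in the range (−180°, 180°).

38.7 dB, -101.9°

Substitute s = j10:
Numerator: (j10)^2 + 692(j10) + 6820 = 6720 + j6920
Denominator: (j10)^2 + 6(j10) + 5 = -95 + j60
|N| = √(6720² + 6920²) ≈ 9646, ∠N ≈ 45.84°
|D| = √(95² + 60²) ≈ 112.36, ∠D ≈ 147.72°
|G| = 9646 / 112.36 ≈ 85.849
Gain = 20 log₁₀(85.849) ≈ 38.67 dB
∠G = 45.84° − 147.72° = -101.88°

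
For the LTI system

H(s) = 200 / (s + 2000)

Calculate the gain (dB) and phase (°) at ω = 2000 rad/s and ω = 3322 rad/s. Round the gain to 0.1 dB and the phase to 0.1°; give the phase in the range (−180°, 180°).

At s = jω = j2000:
pole (s+2000): 2000 + j2000 → |·| = √(2000²+2000²) = √8000000 ≈ 2828.4, ∠ = arctan(2000/2000) ≈ 45.00°
|H| = 200 / 2828.4 ≈ 0.070711
Gain = 20 log₁₀(0.070711) ≈ -23.01 dB
∠H = 0.00° − 45.00° = -45.00°

At s = jω = j3322:
pole (s+2000): 2000 + j3322 → |·| = √(2000²+3322²) = √15035684 ≈ 3877.6, ∠ = arctan(3322/2000) ≈ 58.95°
|H| = 200 / 3877.6 ≈ 0.051578
Gain = 20 log₁₀(0.051578) ≈ -25.75 dB
∠H = 0.00° − 58.95° = -58.95°

ω = 2000: -23.0 dB, -45.0°; ω = 3322: -25.8 dB, -59.0°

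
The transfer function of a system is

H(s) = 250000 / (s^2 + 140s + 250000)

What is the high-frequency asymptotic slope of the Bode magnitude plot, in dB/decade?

Each pole contributes −20 dB/decade at high frequency; each zero contributes +20 dB/decade.
Net: 0 zero(s) − 2 pole(s) → -40 dB/decade.

-40 dB/decade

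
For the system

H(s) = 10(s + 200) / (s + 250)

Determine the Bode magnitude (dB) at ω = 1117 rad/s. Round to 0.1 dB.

19.9 dB

At s = jω = j1117:
zero (s+200): 200 + j1117 → |·| = √(200²+1117²) = √1287689 ≈ 1134.8, ∠ = arctan(1117/200) ≈ 79.85°
pole (s+250): 250 + j1117 → |·| = √(250²+1117²) = √1310189 ≈ 1144.6, ∠ = arctan(1117/250) ≈ 77.38°
|H| = 10 · 1134.8 / 1144.6 ≈ 9.9144
Gain = 20 log₁₀(9.9144) ≈ 19.93 dB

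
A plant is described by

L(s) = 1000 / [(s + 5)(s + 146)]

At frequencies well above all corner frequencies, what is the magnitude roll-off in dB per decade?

Each pole contributes −20 dB/decade at high frequency; each zero contributes +20 dB/decade.
Net: 0 zero(s) − 2 pole(s) → -40 dB/decade.

-40 dB/decade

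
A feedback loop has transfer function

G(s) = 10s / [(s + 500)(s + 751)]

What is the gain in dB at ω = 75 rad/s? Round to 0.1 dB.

-54.1 dB

At s = jω = j75:
zero at origin: s = j75 → |·| = 75, ∠ = 90.00°
pole (s+500): 500 + j75 → |·| = √(500²+75²) = √255625 ≈ 505.59, ∠ = arctan(75/500) ≈ 8.53°
pole (s+751): 751 + j75 → |·| = √(751²+75²) = √569626 ≈ 754.74, ∠ = arctan(75/751) ≈ 5.70°
|G| = 10 · 75 / 3.8159e+05 ≈ 0.0019655
Gain = 20 log₁₀(0.0019655) ≈ -54.13 dB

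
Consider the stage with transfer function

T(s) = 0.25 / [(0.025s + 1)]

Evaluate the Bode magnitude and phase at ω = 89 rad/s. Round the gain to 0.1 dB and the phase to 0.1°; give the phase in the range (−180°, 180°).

At ω = 89 rad/s:
pole (1 + j89·0.025) = 1 + j2.225 → |·| ≈ 2.4394, ∠ ≈ 65.80°
|T| = 0.25 · 1 / (2.4394) ≈ 0.10248
Gain = 20 log₁₀(0.10248) ≈ -19.79 dB
∠T = (0°) − (65.80°) = -65.80°

-19.8 dB, -65.8°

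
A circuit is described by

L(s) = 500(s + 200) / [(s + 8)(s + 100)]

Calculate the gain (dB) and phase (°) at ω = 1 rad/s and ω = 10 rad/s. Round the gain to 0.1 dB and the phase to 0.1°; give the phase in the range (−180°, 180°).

At s = jω = j1:
zero (s+200): 200 + j1 → |·| = √(200²+1²) = √40001 ≈ 200, ∠ = arctan(1/200) ≈ 0.29°
pole (s+8): 8 + j1 → |·| = √(8²+1²) = √65 ≈ 8.0623, ∠ = arctan(1/8) ≈ 7.13°
pole (s+100): 100 + j1 → |·| = √(100²+1²) = √10001 ≈ 100, ∠ = arctan(1/100) ≈ 0.57°
|L| = 500 · 200 / 806.23 ≈ 124.03
Gain = 20 log₁₀(124.03) ≈ 41.87 dB
∠L = 0.29° − 7.70° = -7.41°

At s = jω = j10:
zero (s+200): 200 + j10 → |·| = √(200²+10²) = √40100 ≈ 200.25, ∠ = arctan(10/200) ≈ 2.86°
pole (s+8): 8 + j10 → |·| = √(8²+10²) = √164 ≈ 12.806, ∠ = arctan(10/8) ≈ 51.34°
pole (s+100): 100 + j10 → |·| = √(100²+10²) = √10100 ≈ 100.5, ∠ = arctan(10/100) ≈ 5.71°
|L| = 500 · 200.25 / 1287 ≈ 77.797
Gain = 20 log₁₀(77.797) ≈ 37.82 dB
∠L = 2.86° − 57.05° = -54.19°

ω = 1: 41.9 dB, -7.4°; ω = 10: 37.8 dB, -54.2°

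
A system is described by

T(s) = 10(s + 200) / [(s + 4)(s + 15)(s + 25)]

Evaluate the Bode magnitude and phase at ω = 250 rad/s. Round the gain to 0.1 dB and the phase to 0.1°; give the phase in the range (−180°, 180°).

At s = jω = j250:
zero (s+200): 200 + j250 → |·| = √(200²+250²) = √102500 ≈ 320.16, ∠ = arctan(250/200) ≈ 51.34°
pole (s+4): 4 + j250 → |·| = √(4²+250²) = √62516 ≈ 250.03, ∠ = arctan(250/4) ≈ 89.08°
pole (s+15): 15 + j250 → |·| = √(15²+250²) = √62725 ≈ 250.45, ∠ = arctan(250/15) ≈ 86.57°
pole (s+25): 25 + j250 → |·| = √(25²+250²) = √63125 ≈ 251.25, ∠ = arctan(250/25) ≈ 84.29°
|T| = 10 · 320.16 / 1.5733e+07 ≈ 0.0002035
Gain = 20 log₁₀(0.0002035) ≈ -73.83 dB
∠T = 51.34° − 259.94° = -208.60° ≡ 151.40° (principal value)

-73.8 dB, 151.4°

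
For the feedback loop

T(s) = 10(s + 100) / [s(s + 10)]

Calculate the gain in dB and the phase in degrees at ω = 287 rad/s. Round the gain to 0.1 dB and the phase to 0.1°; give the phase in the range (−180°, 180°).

At s = jω = j287:
zero (s+100): 100 + j287 → |·| = √(100²+287²) = √92369 ≈ 303.92, ∠ = arctan(287/100) ≈ 70.79°
pole (s+10): 10 + j287 → |·| = √(10²+287²) = √82469 ≈ 287.17, ∠ = arctan(287/10) ≈ 88.00°
pole at origin: |s| = 287, ∠ = 90.00° (in denominator)
|T| = 10 · 303.92 / 82418 ≈ 0.036875
Gain = 20 log₁₀(0.036875) ≈ -28.67 dB
∠T = 70.79° − 178.00° = -107.21°

-28.7 dB, -107.2°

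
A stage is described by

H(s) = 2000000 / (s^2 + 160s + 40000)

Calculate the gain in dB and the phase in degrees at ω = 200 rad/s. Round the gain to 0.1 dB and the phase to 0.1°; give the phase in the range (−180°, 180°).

35.9 dB, -90.0°

At s = jω = j200:
quadratic: (j200)² + 160·j200 + 40000 = 0 + j32000 → |·| ≈ 32000, ∠ ≈ 90.00°
|H| = 2000000 / 32000 ≈ 62.5
Gain = 20 log₁₀(62.5) ≈ 35.92 dB
∠H = 0.00° − 90.00° = -90.00°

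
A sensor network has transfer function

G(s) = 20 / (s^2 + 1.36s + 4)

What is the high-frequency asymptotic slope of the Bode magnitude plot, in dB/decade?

-40 dB/decade

Each pole contributes −20 dB/decade at high frequency; each zero contributes +20 dB/decade.
Net: 0 zero(s) − 2 pole(s) → -40 dB/decade.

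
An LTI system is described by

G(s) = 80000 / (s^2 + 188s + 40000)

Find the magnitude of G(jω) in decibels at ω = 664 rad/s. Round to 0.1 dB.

At s = jω = j664:
quadratic: (j664)² + 188·j664 + 40000 = -400896 + j124832 → |·| ≈ 4.1988e+05, ∠ ≈ 162.70°
|G| = 80000 / 4.1988e+05 ≈ 0.19053
Gain = 20 log₁₀(0.19053) ≈ -14.40 dB

-14.4 dB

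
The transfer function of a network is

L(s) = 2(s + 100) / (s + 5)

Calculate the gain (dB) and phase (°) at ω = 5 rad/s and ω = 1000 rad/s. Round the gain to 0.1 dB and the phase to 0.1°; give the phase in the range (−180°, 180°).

At s = jω = j5:
zero (s+100): 100 + j5 → |·| = √(100²+5²) = √10025 ≈ 100.12, ∠ = arctan(5/100) ≈ 2.86°
pole (s+5): 5 + j5 → |·| = √(5²+5²) = √50 ≈ 7.0711, ∠ = arctan(5/5) ≈ 45.00°
|L| = 2 · 100.12 / 7.0711 ≈ 28.318
Gain = 20 log₁₀(28.318) ≈ 29.04 dB
∠L = 2.86° − 45.00° = -42.14°

At s = jω = j1000:
zero (s+100): 100 + j1000 → |·| = √(100²+1000²) = √1010000 ≈ 1005, ∠ = arctan(1000/100) ≈ 84.29°
pole (s+5): 5 + j1000 → |·| = √(5²+1000²) = √1000025 ≈ 1000, ∠ = arctan(1000/5) ≈ 89.71°
|L| = 2 · 1005 / 1000 ≈ 2.01
Gain = 20 log₁₀(2.01) ≈ 6.06 dB
∠L = 84.29° − 89.71° = -5.42°

ω = 5: 29.0 dB, -42.1°; ω = 1000: 6.1 dB, -5.4°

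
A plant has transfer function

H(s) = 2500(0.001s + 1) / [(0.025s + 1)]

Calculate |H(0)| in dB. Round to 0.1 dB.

H(0) = 2500 · 1 / 1 = 2500
20 log₁₀(2500) ≈ 67.96 dB

68.0 dB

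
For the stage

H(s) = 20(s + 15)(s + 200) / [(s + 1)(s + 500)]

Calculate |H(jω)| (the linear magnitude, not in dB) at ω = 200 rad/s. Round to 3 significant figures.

10.5

At s = jω = j200:
zero (s+15): 15 + j200 → |·| = √(15²+200²) = √40225 ≈ 200.56, ∠ = arctan(200/15) ≈ 85.71°
zero (s+200): 200 + j200 → |·| = √(200²+200²) = √80000 ≈ 282.84, ∠ = arctan(200/200) ≈ 45.00°
pole (s+1): 1 + j200 → |·| = √(1²+200²) = √40001 ≈ 200, ∠ = arctan(200/1) ≈ 89.71°
pole (s+500): 500 + j200 → |·| = √(500²+200²) = √290000 ≈ 538.52, ∠ = arctan(200/500) ≈ 21.80°
|H| = 20 · 56726 / 1.077e+05 ≈ 10.534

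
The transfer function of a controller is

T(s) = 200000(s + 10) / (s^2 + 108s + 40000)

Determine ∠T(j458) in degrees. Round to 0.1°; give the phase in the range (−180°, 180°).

At s = jω = j458:
zero (s+10): 10 + j458 → |·| = √(10²+458²) = √209864 ≈ 458.11, ∠ = arctan(458/10) ≈ 88.75°
quadratic: (j458)² + 108·j458 + 40000 = -169764 + j49464 → |·| ≈ 1.7682e+05, ∠ ≈ 163.76°
∠T = 88.75° − 163.76° = -75.01°

-75.0°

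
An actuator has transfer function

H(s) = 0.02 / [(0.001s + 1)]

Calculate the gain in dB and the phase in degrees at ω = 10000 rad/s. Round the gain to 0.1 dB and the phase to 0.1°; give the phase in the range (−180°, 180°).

-54.0 dB, -84.3°

At ω = 10000 rad/s:
pole (1 + j10000·0.001) = 1 + j10 → |·| ≈ 10.05, ∠ ≈ 84.29°
|H| = 0.02 · 1 / (10.05) ≈ 0.00199
Gain = 20 log₁₀(0.00199) ≈ -54.02 dB
∠H = (0°) − (84.29°) = -84.29°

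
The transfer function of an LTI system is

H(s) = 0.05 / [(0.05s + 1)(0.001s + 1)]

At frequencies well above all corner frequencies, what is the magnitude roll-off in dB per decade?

-40 dB/decade

Each pole contributes −20 dB/decade at high frequency; each zero contributes +20 dB/decade.
Net: 0 zero(s) − 2 pole(s) → -40 dB/decade.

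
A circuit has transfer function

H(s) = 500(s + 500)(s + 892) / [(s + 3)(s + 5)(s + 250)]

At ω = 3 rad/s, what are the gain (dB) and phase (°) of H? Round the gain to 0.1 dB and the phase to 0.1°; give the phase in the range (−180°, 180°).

91.1 dB, -76.1°

At s = jω = j3:
zero (s+500): 500 + j3 → |·| = √(500²+3²) = √250009 ≈ 500.01, ∠ = arctan(3/500) ≈ 0.34°
zero (s+892): 892 + j3 → |·| = √(892²+3²) = √795673 ≈ 892.01, ∠ = arctan(3/892) ≈ 0.19°
pole (s+3): 3 + j3 → |·| = √(3²+3²) = √18 ≈ 4.2426, ∠ = arctan(3/3) ≈ 45.00°
pole (s+5): 5 + j3 → |·| = √(5²+3²) = √34 ≈ 5.831, ∠ = arctan(3/5) ≈ 30.96°
pole (s+250): 250 + j3 → |·| = √(250²+3²) = √62509 ≈ 250.02, ∠ = arctan(3/250) ≈ 0.69°
|H| = 500 · 4.4601e+05 / 6185.1 ≈ 36055
Gain = 20 log₁₀(36055) ≈ 91.14 dB
∠H = 0.53° − 76.65° = -76.12°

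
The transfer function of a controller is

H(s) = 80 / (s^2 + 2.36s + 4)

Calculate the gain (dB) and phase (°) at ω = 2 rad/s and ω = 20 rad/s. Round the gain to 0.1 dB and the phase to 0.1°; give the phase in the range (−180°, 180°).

ω = 2: 24.6 dB, -90.0°; ω = 20: -14.0 dB, -173.2°

At s = jω = j2:
quadratic: (j2)² + 2.36·j2 + 4 = 0 + j4.72 → |·| ≈ 4.72, ∠ ≈ 90.00°
|H| = 80 / 4.72 ≈ 16.949
Gain = 20 log₁₀(16.949) ≈ 24.58 dB
∠H = 0.00° − 90.00° = -90.00°

At s = jω = j20:
quadratic: (j20)² + 2.36·j20 + 4 = -396 + j47.2 → |·| ≈ 398.8, ∠ ≈ 173.20°
|H| = 80 / 398.8 ≈ 0.2006
Gain = 20 log₁₀(0.2006) ≈ -13.95 dB
∠H = 0.00° − 173.20° = -173.20°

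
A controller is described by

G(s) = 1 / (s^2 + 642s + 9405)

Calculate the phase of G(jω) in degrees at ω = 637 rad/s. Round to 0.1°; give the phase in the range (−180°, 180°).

-134.1°

Substitute s = j637:
Numerator: 1 = 1 + j0
Denominator: (j637)^2 + 642(j637) + 9405 = -396364 + j408954
|N| = √(1² + 0²) ≈ 1, ∠N ≈ 0.00°
|D| = √(396364² + 408954²) ≈ 5.6952e+05, ∠D ≈ 134.10°
∠G = 0.00° − 134.10° = -134.10°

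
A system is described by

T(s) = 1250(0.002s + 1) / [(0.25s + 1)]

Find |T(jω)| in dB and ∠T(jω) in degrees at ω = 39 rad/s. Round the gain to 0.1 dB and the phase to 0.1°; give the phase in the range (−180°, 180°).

At ω = 39 rad/s:
zero (1 + j39·0.002) = 1 + j0.078 → |·| ≈ 1.003, ∠ ≈ 4.46°
pole (1 + j39·0.25) = 1 + j9.75 → |·| ≈ 9.8011, ∠ ≈ 84.14°
|T| = 1250 · 1.003 / (9.8011) ≈ 127.92
Gain = 20 log₁₀(127.92) ≈ 42.14 dB
∠T = (4.46°) − (84.14°) = -79.68°

42.1 dB, -79.7°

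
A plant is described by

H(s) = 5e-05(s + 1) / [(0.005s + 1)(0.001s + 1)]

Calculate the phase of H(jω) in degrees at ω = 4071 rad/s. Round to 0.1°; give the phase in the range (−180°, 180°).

At ω = 4071 rad/s:
zero (1 + j4071·1) = 1 + j4071 → |·| ≈ 4071, ∠ ≈ 89.99°
pole (1 + j4071·0.005) = 1 + j20.355 → |·| ≈ 20.38, ∠ ≈ 87.19°
pole (1 + j4071·0.001) = 1 + j4.071 → |·| ≈ 4.192, ∠ ≈ 76.20°
∠H = (89.99°) − (87.19° + 76.20°) = -73.40°

-73.4°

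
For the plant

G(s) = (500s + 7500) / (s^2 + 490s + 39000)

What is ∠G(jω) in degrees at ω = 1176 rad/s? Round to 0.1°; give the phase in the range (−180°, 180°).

-67.5°

Substitute s = j1176:
Numerator: 500(j1176) + 7500 = 7500 + j588000
Denominator: (j1176)^2 + 490(j1176) + 39000 = -1343976 + j576240
|N| = √(7500² + 588000²) ≈ 5.8805e+05, ∠N ≈ 89.27°
|D| = √(1343976² + 576240²) ≈ 1.4623e+06, ∠D ≈ 156.79°
∠G = 89.27° − 156.79° = -67.52°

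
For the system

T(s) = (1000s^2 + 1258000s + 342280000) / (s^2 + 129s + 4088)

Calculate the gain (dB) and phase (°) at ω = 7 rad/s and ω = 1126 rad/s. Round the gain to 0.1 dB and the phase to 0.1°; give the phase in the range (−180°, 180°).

ω = 7: 98.4 dB, -11.1°; ω = 1126: 62.5 dB, -50.3°

Substitute s = j7:
Numerator: 1000(j7)^2 + 1258000(j7) + 342280000 = 342231000 + j8806000
Denominator: (j7)^2 + 129(j7) + 4088 = 4039 + j903
|N| = √(342231000² + 8806000²) ≈ 3.4234e+08, ∠N ≈ 1.47°
|D| = √(4039² + 903²) ≈ 4138.7, ∠D ≈ 12.60°
|T| = 3.4234e+08 / 4138.7 ≈ 82717
Gain = 20 log₁₀(82717) ≈ 98.35 dB
∠T = 1.47° − 12.60° = -11.13°

Substitute s = j1126:
Numerator: 1000(j1126)^2 + 1258000(j1126) + 342280000 = -925596000 + j1416508000
Denominator: (j1126)^2 + 129(j1126) + 4088 = -1263788 + j145254
|N| = √(925596000² + 1416508000²) ≈ 1.6921e+09, ∠N ≈ 123.16°
|D| = √(1263788² + 145254²) ≈ 1.2721e+06, ∠D ≈ 173.44°
|T| = 1.6921e+09 / 1.2721e+06 ≈ 1330.2
Gain = 20 log₁₀(1330.2) ≈ 62.48 dB
∠T = 123.16° − 173.44° = -50.28°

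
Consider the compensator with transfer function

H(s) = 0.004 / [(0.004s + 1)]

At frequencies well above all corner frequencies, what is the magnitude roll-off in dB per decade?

-20 dB/decade

Each pole contributes −20 dB/decade at high frequency; each zero contributes +20 dB/decade.
Net: 0 zero(s) − 1 pole(s) → -20 dB/decade.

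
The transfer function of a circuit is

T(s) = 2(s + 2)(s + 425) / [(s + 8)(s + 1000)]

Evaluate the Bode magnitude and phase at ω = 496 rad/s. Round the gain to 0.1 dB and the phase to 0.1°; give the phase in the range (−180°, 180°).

1.4 dB, 23.7°

At s = jω = j496:
zero (s+2): 2 + j496 → |·| = √(2²+496²) = √246020 ≈ 496, ∠ = arctan(496/2) ≈ 89.77°
zero (s+425): 425 + j496 → |·| = √(425²+496²) = √426641 ≈ 653.18, ∠ = arctan(496/425) ≈ 49.41°
pole (s+8): 8 + j496 → |·| = √(8²+496²) = √246080 ≈ 496.06, ∠ = arctan(496/8) ≈ 89.08°
pole (s+1000): 1000 + j496 → |·| = √(1000²+496²) = √1246016 ≈ 1116.3, ∠ = arctan(496/1000) ≈ 26.38°
|T| = 2 · 3.2398e+05 / 5.5375e+05 ≈ 1.1701
Gain = 20 log₁₀(1.1701) ≈ 1.36 dB
∠T = 139.18° − 115.46° = 23.72°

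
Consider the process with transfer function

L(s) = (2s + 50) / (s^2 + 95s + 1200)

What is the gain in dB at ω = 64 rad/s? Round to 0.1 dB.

-33.8 dB

Substitute s = j64:
Numerator: 2(j64) + 50 = 50 + j128
Denominator: (j64)^2 + 95(j64) + 1200 = -2896 + j6080
|N| = √(50² + 128²) ≈ 137.42, ∠N ≈ 68.66°
|D| = √(2896² + 6080²) ≈ 6734.5, ∠D ≈ 115.47°
|L| = 137.42 / 6734.5 ≈ 0.020405
Gain = 20 log₁₀(0.020405) ≈ -33.81 dB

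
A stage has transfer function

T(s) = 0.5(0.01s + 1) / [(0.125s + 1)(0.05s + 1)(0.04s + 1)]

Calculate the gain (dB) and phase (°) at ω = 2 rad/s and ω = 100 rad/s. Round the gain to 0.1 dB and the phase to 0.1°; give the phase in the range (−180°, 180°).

ω = 2: -6.4 dB, -23.2°; ω = 100: -51.4 dB, 164.9°

At ω = 2 rad/s:
zero (1 + j2·0.01) = 1 + j0.02 → |·| ≈ 1.0002, ∠ ≈ 1.15°
pole (1 + j2·0.125) = 1 + j0.25 → |·| ≈ 1.0308, ∠ ≈ 14.04°
pole (1 + j2·0.05) = 1 + j0.1 → |·| ≈ 1.005, ∠ ≈ 5.71°
pole (1 + j2·0.04) = 1 + j0.08 → |·| ≈ 1.0032, ∠ ≈ 4.57°
|T| = 0.5 · 1.0002 / (1.0308 · 1.005 · 1.0032) ≈ 0.4812
Gain = 20 log₁₀(0.4812) ≈ -6.35 dB
∠T = (1.15°) − (14.04° + 5.71° + 4.57°) = -23.17°

At ω = 100 rad/s:
zero (1 + j100·0.01) = 1 + j1 → |·| ≈ 1.4142, ∠ ≈ 45.00°
pole (1 + j100·0.125) = 1 + j12.5 → |·| ≈ 12.54, ∠ ≈ 85.43°
pole (1 + j100·0.05) = 1 + j5 → |·| ≈ 5.099, ∠ ≈ 78.69°
pole (1 + j100·0.04) = 1 + j4 → |·| ≈ 4.1231, ∠ ≈ 75.96°
|T| = 0.5 · 1.4142 / (12.54 · 5.099 · 4.1231) ≈ 0.0026821
Gain = 20 log₁₀(0.0026821) ≈ -51.43 dB
∠T = (45.00°) − (85.43° + 78.69° + 75.96°) = -195.08° ≡ 164.92° (principal value)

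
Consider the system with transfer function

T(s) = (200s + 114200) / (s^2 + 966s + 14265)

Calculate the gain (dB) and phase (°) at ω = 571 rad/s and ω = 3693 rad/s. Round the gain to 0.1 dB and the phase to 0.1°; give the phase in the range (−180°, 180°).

ω = 571: -11.9 dB, -74.5°; ω = 3693: -25.5 dB, -84.1°

Substitute s = j571:
Numerator: 200(j571) + 114200 = 114200 + j114200
Denominator: (j571)^2 + 966(j571) + 14265 = -311776 + j551586
|N| = √(114200² + 114200²) ≈ 1.615e+05, ∠N ≈ 45.00°
|D| = √(311776² + 551586²) ≈ 6.336e+05, ∠D ≈ 119.48°
|T| = 1.615e+05 / 6.336e+05 ≈ 0.25489
Gain = 20 log₁₀(0.25489) ≈ -11.87 dB
∠T = 45.00° − 119.48° = -74.48°

Substitute s = j3693:
Numerator: 200(j3693) + 114200 = 114200 + j738600
Denominator: (j3693)^2 + 966(j3693) + 14265 = -13623984 + j3567438
|N| = √(114200² + 738600²) ≈ 7.4738e+05, ∠N ≈ 81.21°
|D| = √(13623984² + 3567438²) ≈ 1.4083e+07, ∠D ≈ 165.33°
|T| = 7.4738e+05 / 1.4083e+07 ≈ 0.05307
Gain = 20 log₁₀(0.05307) ≈ -25.50 dB
∠T = 81.21° − 165.33° = -84.12°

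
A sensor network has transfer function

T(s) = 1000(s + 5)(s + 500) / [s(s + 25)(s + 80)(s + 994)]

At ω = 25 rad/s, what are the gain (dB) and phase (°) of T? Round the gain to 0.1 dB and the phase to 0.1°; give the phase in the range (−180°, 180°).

-15.2 dB, -72.2°

At s = jω = j25:
zero (s+5): 5 + j25 → |·| = √(5²+25²) = √650 ≈ 25.495, ∠ = arctan(25/5) ≈ 78.69°
zero (s+500): 500 + j25 → |·| = √(500²+25²) = √250625 ≈ 500.62, ∠ = arctan(25/500) ≈ 2.86°
pole (s+25): 25 + j25 → |·| = √(25²+25²) = √1250 ≈ 35.355, ∠ = arctan(25/25) ≈ 45.00°
pole (s+80): 80 + j25 → |·| = √(80²+25²) = √7025 ≈ 83.815, ∠ = arctan(25/80) ≈ 17.35°
pole (s+994): 994 + j25 → |·| = √(994²+25²) = √988661 ≈ 994.31, ∠ = arctan(25/994) ≈ 1.44°
pole at origin: |s| = 25, ∠ = 90.00° (in denominator)
|T| = 1000 · 12763 / 7.366e+07 ≈ 0.17327
Gain = 20 log₁₀(0.17327) ≈ -15.23 dB
∠T = 81.55° − 153.79° = -72.24°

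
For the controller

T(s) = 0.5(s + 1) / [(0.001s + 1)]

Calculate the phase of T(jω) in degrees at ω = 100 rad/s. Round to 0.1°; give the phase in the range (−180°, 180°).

83.7°

At ω = 100 rad/s:
zero (1 + j100·1) = 1 + j100 → |·| ≈ 100, ∠ ≈ 89.43°
pole (1 + j100·0.001) = 1 + j0.1 → |·| ≈ 1.005, ∠ ≈ 5.71°
∠T = (89.43°) − (5.71°) = 83.72°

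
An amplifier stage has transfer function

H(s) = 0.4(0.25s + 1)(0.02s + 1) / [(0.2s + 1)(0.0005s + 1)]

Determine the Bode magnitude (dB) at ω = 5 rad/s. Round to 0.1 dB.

-6.8 dB

At ω = 5 rad/s:
zero (1 + j5·0.25) = 1 + j1.25 → |·| ≈ 1.6008, ∠ ≈ 51.34°
zero (1 + j5·0.02) = 1 + j0.1 → |·| ≈ 1.005, ∠ ≈ 5.71°
pole (1 + j5·0.2) = 1 + j1 → |·| ≈ 1.4142, ∠ ≈ 45.00°
pole (1 + j5·0.0005) = 1 + j0.0025 → |·| ≈ 1, ∠ ≈ 0.14°
|H| = 0.4 · 1.6008 · 1.005 / (1.4142 · 1) ≈ 0.45504
Gain = 20 log₁₀(0.45504) ≈ -6.84 dB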